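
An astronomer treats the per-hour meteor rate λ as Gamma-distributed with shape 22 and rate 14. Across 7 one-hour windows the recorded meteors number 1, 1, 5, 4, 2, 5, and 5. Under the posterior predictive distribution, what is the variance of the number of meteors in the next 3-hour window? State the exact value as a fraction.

Total count: 1 + 1 + 5 + 4 + 2 + 5 + 5 = 23.
Total exposure: 7 hours.
The Gamma prior is conjugate for the Poisson rate, so λ | data ~ Gamma(22+23, 14+7) = Gamma(45, 21).
The posterior predictive for a window of length T is Negative Binomial with variance T·α'·(β'+T)/β'² = 3·45·24/441 = 360/49.

360/49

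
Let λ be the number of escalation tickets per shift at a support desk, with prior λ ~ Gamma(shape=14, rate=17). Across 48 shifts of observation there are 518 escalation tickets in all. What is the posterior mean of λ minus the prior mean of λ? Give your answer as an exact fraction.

Total count 518 over total exposure 48 shifts.
Gamma(α, β) with Poisson data over total exposure Σt gives posterior Gamma(α+Σx, β+Σt) = Gamma(532, 65).
Posterior mean = 532/65 = 532/65; prior mean = 14/17 = 14/17. Difference = 532/65 − 14/17 = 8134/1105.

8134/1105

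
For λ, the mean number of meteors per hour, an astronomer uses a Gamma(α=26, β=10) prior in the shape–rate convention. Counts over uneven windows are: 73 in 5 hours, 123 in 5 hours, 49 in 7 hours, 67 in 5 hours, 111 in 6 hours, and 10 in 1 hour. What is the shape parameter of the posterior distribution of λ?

Total count: 73 + 123 + 49 + 67 + 111 + 10 = 433.
Total exposure: 5 + 5 + 7 + 5 + 6 + 1 = 29 hours.
Gamma(α, β) with Poisson data over total exposure Σt gives posterior Gamma(α+Σx, β+Σt) = Gamma(459, 39).

459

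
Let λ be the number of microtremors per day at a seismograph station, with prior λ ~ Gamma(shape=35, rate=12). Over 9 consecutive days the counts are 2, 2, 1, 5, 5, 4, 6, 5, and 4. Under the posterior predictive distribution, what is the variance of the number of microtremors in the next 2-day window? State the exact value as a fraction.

1058/147

Total count: 2 + 2 + 1 + 5 + 5 + 4 + 6 + 5 + 4 = 34.
Total exposure: 9 days.
By Gamma–Poisson conjugacy, the posterior is Gamma(α + Σx, β + Σt) = Gamma(35 + 34, 12 + 9) = Gamma(69, 21).
The posterior predictive for a window of length T is Negative Binomial with variance T·α'·(β'+T)/β'² = 2·69·23/441 = 1058/147.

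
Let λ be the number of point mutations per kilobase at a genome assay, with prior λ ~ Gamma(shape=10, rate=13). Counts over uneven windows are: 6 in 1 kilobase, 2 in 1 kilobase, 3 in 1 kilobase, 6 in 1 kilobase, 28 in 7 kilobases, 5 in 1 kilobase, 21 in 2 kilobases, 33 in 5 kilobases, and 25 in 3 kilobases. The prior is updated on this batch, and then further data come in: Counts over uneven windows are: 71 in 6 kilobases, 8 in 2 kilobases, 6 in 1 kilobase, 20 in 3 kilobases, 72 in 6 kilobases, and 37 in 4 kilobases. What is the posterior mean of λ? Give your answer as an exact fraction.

Total count: 6 + 2 + 3 + 6 + 28 + 5 + 21 + 33 + 25 = 129.
Total exposure: 1 + 1 + 1 + 1 + 7 + 1 + 2 + 5 + 3 = 22 kilobases.
After the first batch: Gamma(10 + 129, 13 + 22) = Gamma(139, 35).
Total count: 71 + 8 + 6 + 20 + 72 + 37 = 214.
Total exposure: 6 + 2 + 1 + 3 + 6 + 4 = 22 kilobases.
After the second batch: Gamma(139 + 214, 35 + 22) = Gamma(353, 57).
Posterior mean = α'/β' = 353/57.

353/57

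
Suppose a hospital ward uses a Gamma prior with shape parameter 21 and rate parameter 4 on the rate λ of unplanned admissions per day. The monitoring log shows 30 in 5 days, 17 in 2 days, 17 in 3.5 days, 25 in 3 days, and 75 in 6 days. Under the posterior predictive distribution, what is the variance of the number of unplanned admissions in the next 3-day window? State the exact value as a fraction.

58830/2209

Total count: 30 + 17 + 17 + 25 + 75 = 164.
Total exposure: 5 + 2 + 3.5 + 3 + 6 = 19.5 days.
Posterior: α' = 21 + 164 = 185, β' = 4 + 19.5 = 47/2.
The posterior predictive for a window of length T is Negative Binomial with variance T·α'·(β'+T)/β'² = 3·185·(53/2)/(2209/4) = 58830/2209.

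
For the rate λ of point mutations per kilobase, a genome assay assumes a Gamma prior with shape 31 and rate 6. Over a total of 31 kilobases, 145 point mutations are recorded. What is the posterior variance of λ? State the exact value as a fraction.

176/1369

Total count 145 over total exposure 31 kilobases.
Posterior: α' = 31 + 145 = 176, β' = 6 + 31 = 37.
Posterior variance = α'/β'² = 176/1369.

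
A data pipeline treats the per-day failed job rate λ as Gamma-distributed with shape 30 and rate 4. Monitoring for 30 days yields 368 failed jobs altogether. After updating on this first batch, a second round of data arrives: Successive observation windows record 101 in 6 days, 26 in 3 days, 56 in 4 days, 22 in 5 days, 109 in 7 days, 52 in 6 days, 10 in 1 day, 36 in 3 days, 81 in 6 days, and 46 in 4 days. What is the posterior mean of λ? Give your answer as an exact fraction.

937/79

Total count 368 over total exposure 30 days.
After the first batch: Gamma(30 + 368, 4 + 30) = Gamma(398, 34).
Total count: 101 + 26 + 56 + 22 + 109 + 52 + 10 + 36 + 81 + 46 = 539.
Total exposure: 6 + 3 + 4 + 5 + 7 + 6 + 1 + 3 + 6 + 4 = 45 days.
After the second batch: Gamma(398 + 539, 34 + 45) = Gamma(937, 79).
Posterior mean = α'/β' = 937/79.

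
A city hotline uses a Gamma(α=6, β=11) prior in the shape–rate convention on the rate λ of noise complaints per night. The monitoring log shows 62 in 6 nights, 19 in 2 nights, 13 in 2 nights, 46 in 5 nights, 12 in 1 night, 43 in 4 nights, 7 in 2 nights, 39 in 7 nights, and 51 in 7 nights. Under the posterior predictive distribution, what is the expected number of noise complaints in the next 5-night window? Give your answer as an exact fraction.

Total count: 62 + 19 + 13 + 46 + 12 + 43 + 7 + 39 + 51 = 292.
Total exposure: 6 + 2 + 2 + 5 + 1 + 4 + 2 + 7 + 7 = 36 nights.
Conjugate update: add total count to the shape and total exposure to the rate, giving Gamma(298, 47).
Predictive mean over a 5-night window = T·E[λ|data] = 5·298/47 = 1490/47.

1490/47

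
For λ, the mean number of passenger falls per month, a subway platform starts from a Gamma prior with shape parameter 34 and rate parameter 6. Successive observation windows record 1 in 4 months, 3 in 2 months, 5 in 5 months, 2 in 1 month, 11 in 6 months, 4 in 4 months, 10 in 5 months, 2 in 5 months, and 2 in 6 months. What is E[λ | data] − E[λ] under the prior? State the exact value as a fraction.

-263/66

Total count: 1 + 3 + 5 + 2 + 11 + 4 + 10 + 2 + 2 = 40.
Total exposure: 4 + 2 + 5 + 1 + 6 + 4 + 5 + 5 + 6 = 38 months.
By Gamma–Poisson conjugacy, the posterior is Gamma(α + Σx, β + Σt) = Gamma(34 + 40, 6 + 38) = Gamma(74, 44).
Posterior mean = 74/44 = 37/22; prior mean = 34/6 = 17/3. Difference = 37/22 − 17/3 = -263/66.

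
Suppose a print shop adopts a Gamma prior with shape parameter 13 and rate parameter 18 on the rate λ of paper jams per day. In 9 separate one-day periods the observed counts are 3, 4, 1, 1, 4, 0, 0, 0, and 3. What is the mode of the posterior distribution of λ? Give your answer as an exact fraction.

28/27

Total count: 3 + 4 + 1 + 1 + 4 + 0 + 0 + 0 + 3 = 16.
Total exposure: 9 days.
Conjugate update: add total count to the shape and total exposure to the rate, giving Gamma(29, 27).
Posterior mode = (α'−1)/β' = 28/27.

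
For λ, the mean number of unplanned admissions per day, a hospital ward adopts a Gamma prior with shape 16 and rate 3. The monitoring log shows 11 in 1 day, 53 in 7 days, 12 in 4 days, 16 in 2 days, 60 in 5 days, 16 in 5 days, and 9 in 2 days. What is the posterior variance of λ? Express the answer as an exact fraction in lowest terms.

193/841

Total count: 11 + 53 + 12 + 16 + 60 + 16 + 9 = 177.
Total exposure: 1 + 7 + 4 + 2 + 5 + 5 + 2 = 26 days.
The Gamma prior is conjugate for the Poisson rate, so λ | data ~ Gamma(16+177, 3+26) = Gamma(193, 29).
Posterior variance = α'/β'² = 193/841.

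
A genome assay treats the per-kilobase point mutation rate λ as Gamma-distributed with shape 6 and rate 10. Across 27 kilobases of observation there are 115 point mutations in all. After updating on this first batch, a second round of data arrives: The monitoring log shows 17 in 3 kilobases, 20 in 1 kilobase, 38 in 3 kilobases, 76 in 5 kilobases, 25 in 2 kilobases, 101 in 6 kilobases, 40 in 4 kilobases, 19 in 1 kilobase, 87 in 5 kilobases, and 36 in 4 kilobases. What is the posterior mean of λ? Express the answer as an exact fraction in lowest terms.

580/71

Total count 115 over total exposure 27 kilobases.
After the first batch: Gamma(6 + 115, 10 + 27) = Gamma(121, 37).
Total count: 17 + 20 + 38 + 76 + 25 + 101 + 40 + 19 + 87 + 36 = 459.
Total exposure: 3 + 1 + 3 + 5 + 2 + 6 + 4 + 1 + 5 + 4 = 34 kilobases.
After the second batch: Gamma(121 + 459, 37 + 34) = Gamma(580, 71).
Posterior mean = α'/β' = 580/71.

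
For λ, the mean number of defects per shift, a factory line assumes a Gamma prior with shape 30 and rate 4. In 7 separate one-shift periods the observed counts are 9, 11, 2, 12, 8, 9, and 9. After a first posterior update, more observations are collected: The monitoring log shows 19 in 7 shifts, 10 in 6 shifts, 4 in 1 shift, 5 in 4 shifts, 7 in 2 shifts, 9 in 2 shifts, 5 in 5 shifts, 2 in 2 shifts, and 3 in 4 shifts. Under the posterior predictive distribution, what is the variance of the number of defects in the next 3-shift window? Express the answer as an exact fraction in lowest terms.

987/88

Total count: 9 + 11 + 2 + 12 + 8 + 9 + 9 = 60.
Total exposure: 7 shifts.
After the first batch: Gamma(30 + 60, 4 + 7) = Gamma(90, 11).
Total count: 19 + 10 + 4 + 5 + 7 + 9 + 5 + 2 + 3 = 64.
Total exposure: 7 + 6 + 1 + 4 + 2 + 2 + 5 + 2 + 4 = 33 shifts.
After the second batch: Gamma(90 + 64, 11 + 33) = Gamma(154, 44).
The posterior predictive for a window of length T is Negative Binomial with variance T·α'·(β'+T)/β'² = 3·154·47/1936 = 987/88.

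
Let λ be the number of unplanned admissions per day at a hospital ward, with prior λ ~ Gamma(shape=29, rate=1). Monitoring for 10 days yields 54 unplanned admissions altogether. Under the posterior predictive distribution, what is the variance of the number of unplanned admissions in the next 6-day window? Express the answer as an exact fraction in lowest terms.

Total count 54 over total exposure 10 days.
Posterior: α' = 29 + 54 = 83, β' = 1 + 10 = 11.
The posterior predictive for a window of length T is Negative Binomial with variance T·α'·(β'+T)/β'² = 6·83·17/121 = 8466/121.

8466/121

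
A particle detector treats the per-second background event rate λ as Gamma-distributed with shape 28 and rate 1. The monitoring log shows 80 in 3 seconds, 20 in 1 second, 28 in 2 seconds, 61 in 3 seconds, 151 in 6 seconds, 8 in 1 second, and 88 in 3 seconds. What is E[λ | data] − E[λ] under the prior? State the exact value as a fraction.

Total count: 80 + 20 + 28 + 61 + 151 + 8 + 88 = 436.
Total exposure: 3 + 1 + 2 + 3 + 6 + 1 + 3 = 19 seconds.
Posterior: α' = 28 + 436 = 464, β' = 1 + 19 = 20.
Posterior mean = 464/20 = 116/5; prior mean = 28/1 = 28. Difference = 116/5 − 28 = -24/5.

-24/5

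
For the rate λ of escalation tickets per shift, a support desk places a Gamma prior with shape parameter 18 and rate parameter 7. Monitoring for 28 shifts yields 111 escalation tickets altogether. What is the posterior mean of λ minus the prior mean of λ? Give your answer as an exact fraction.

Total count 111 over total exposure 28 shifts.
Conjugate update: add total count to the shape and total exposure to the rate, giving Gamma(129, 35).
Posterior mean = 129/35 = 129/35; prior mean = 18/7 = 18/7. Difference = 129/35 − 18/7 = 39/35.

39/35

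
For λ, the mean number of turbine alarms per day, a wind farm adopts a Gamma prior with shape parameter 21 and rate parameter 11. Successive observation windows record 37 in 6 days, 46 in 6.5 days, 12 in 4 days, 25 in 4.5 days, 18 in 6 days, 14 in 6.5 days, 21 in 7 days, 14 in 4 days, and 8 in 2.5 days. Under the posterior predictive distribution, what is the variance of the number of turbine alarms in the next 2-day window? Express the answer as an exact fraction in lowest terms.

6480/841

Total count: 37 + 46 + 12 + 25 + 18 + 14 + 21 + 14 + 8 = 195.
Total exposure: 6 + 6.5 + 4 + 4.5 + 6 + 6.5 + 7 + 4 + 2.5 = 47 days.
Conjugate update: add total count to the shape and total exposure to the rate, giving Gamma(216, 58).
The posterior predictive for a window of length T is Negative Binomial with variance T·α'·(β'+T)/β'² = 2·216·60/3364 = 6480/841.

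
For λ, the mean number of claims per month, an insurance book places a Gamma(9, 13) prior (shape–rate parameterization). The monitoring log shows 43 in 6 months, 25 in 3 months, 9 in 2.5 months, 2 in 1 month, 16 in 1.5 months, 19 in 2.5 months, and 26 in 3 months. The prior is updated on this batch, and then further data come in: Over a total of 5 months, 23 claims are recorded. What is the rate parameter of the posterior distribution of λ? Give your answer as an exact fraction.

Total count: 43 + 25 + 9 + 2 + 16 + 19 + 26 = 140.
Total exposure: 6 + 3 + 2.5 + 1 + 1.5 + 2.5 + 3 = 19.5 months.
After the first batch: Gamma(9 + 140, 13 + 19.5) = Gamma(149, 65/2).
Total count 23 over total exposure 5 months.
After the second batch: Gamma(149 + 23, 65/2 + 5) = Gamma(172, 75/2).

75/2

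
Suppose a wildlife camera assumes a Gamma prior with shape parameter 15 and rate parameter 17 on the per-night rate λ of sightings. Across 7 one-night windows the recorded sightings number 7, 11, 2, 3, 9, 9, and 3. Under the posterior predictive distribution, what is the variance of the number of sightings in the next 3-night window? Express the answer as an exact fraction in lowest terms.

531/64

Total count: 7 + 11 + 2 + 3 + 9 + 9 + 3 = 44.
Total exposure: 7 nights.
Posterior: α' = 15 + 44 = 59, β' = 17 + 7 = 24.
The posterior predictive for a window of length T is Negative Binomial with variance T·α'·(β'+T)/β'² = 3·59·27/576 = 531/64.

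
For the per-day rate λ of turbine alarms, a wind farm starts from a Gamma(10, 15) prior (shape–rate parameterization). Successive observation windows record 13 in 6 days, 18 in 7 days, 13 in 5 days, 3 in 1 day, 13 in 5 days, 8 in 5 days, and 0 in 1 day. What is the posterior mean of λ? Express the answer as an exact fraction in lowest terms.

26/15

Total count: 13 + 18 + 13 + 3 + 13 + 8 + 0 = 68.
Total exposure: 6 + 7 + 5 + 1 + 5 + 5 + 1 = 30 days.
The Gamma prior is conjugate for the Poisson rate, so λ | data ~ Gamma(10+68, 15+30) = Gamma(78, 45).
Posterior mean = α'/β' = 78/45 = 26/15.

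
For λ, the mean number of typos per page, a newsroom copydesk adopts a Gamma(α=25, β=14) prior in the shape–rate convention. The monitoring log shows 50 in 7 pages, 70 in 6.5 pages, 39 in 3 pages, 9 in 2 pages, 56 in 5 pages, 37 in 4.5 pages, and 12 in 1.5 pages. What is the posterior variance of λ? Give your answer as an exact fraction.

1192/7569

Total count: 50 + 70 + 39 + 9 + 56 + 37 + 12 = 273.
Total exposure: 7 + 6.5 + 3 + 2 + 5 + 4.5 + 1.5 = 29.5 pages.
Conjugate update: add total count to the shape and total exposure to the rate, giving Gamma(298, 87/2).
Posterior variance = α'/β'² = 298/(7569/4) = 1192/7569.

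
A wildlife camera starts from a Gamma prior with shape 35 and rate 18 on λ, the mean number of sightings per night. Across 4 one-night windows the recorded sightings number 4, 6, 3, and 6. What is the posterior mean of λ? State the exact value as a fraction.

Total count: 4 + 6 + 3 + 6 = 19.
Total exposure: 4 nights.
The Gamma prior is conjugate for the Poisson rate, so λ | data ~ Gamma(35+19, 18+4) = Gamma(54, 22).
Posterior mean = α'/β' = 54/22 = 27/11.

27/11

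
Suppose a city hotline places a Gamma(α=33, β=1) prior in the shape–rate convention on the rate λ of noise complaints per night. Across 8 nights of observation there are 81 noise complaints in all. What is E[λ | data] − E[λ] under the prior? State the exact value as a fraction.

Total count 81 over total exposure 8 nights.
Conjugate update: add total count to the shape and total exposure to the rate, giving Gamma(114, 9).
Posterior mean = 114/9 = 38/3; prior mean = 33/1 = 33. Difference = 38/3 − 33 = -61/3.

-61/3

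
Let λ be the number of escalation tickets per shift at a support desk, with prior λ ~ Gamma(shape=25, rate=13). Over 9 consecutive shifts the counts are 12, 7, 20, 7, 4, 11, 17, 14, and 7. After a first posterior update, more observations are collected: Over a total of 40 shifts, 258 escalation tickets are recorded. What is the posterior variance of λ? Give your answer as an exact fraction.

Total count: 12 + 7 + 20 + 7 + 4 + 11 + 17 + 14 + 7 = 99.
Total exposure: 9 shifts.
After the first batch: Gamma(25 + 99, 13 + 9) = Gamma(124, 22).
Total count 258 over total exposure 40 shifts.
After the second batch: Gamma(124 + 258, 22 + 40) = Gamma(382, 62).
Posterior variance = α'/β'² = 382/3844 = 191/1922.

191/1922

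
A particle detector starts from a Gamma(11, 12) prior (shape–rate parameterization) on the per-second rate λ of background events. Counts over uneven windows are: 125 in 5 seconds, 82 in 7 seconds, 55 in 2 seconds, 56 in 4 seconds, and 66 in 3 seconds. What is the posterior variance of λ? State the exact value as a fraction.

Total count: 125 + 82 + 55 + 56 + 66 = 384.
Total exposure: 5 + 7 + 2 + 4 + 3 = 21 seconds.
Posterior: α' = 11 + 384 = 395, β' = 12 + 21 = 33.
Posterior variance = α'/β'² = 395/1089.

395/1089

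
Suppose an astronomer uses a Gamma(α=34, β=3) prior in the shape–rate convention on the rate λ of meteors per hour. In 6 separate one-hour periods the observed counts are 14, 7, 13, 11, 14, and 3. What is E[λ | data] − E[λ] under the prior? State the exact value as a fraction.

-2/3

Total count: 14 + 7 + 13 + 11 + 14 + 3 = 62.
Total exposure: 6 hours.
The Gamma prior is conjugate for the Poisson rate, so λ | data ~ Gamma(34+62, 3+6) = Gamma(96, 9).
Posterior mean = 96/9 = 32/3; prior mean = 34/3 = 34/3. Difference = 32/3 − 34/3 = -2/3.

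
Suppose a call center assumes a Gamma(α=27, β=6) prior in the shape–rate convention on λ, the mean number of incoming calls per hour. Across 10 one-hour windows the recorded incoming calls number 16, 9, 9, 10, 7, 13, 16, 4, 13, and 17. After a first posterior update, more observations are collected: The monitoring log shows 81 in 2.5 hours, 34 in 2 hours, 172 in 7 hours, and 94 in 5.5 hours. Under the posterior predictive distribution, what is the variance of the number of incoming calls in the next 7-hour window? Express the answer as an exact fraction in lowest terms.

Total count: 16 + 9 + 9 + 10 + 7 + 13 + 16 + 4 + 13 + 17 = 114.
Total exposure: 10 hours.
After the first batch: Gamma(27 + 114, 6 + 10) = Gamma(141, 16).
Total count: 81 + 34 + 172 + 94 = 381.
Total exposure: 2.5 + 2 + 7 + 5.5 = 17 hours.
After the second batch: Gamma(141 + 381, 16 + 17) = Gamma(522, 33).
The posterior predictive for a window of length T is Negative Binomial with variance T·α'·(β'+T)/β'² = 7·522·40/1089 = 16240/121.

16240/121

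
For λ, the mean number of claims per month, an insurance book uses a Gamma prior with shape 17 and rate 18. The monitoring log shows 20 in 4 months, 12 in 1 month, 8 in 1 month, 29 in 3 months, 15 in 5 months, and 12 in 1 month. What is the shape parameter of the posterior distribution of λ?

Total count: 20 + 12 + 8 + 29 + 15 + 12 = 96.
Total exposure: 4 + 1 + 1 + 3 + 5 + 1 = 15 months.
Gamma(α, β) with Poisson data over total exposure Σt gives posterior Gamma(α+Σx, β+Σt) = Gamma(113, 33).

113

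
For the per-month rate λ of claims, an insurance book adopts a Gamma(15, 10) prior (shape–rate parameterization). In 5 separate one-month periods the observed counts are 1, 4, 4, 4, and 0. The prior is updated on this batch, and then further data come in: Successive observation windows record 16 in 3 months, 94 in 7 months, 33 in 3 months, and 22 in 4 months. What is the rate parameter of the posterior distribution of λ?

Total count: 1 + 4 + 4 + 4 + 0 = 13.
Total exposure: 5 months.
After the first batch: Gamma(15 + 13, 10 + 5) = Gamma(28, 15).
Total count: 16 + 94 + 33 + 22 = 165.
Total exposure: 3 + 7 + 3 + 4 = 17 months.
After the second batch: Gamma(28 + 165, 15 + 17) = Gamma(193, 32).

32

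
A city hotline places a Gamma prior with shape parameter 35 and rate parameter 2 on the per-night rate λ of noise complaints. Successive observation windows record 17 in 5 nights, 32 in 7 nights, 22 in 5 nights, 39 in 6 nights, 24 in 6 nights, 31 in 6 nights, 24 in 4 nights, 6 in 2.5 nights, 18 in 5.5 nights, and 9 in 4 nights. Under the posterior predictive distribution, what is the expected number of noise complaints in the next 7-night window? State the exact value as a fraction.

Total count: 17 + 32 + 22 + 39 + 24 + 31 + 24 + 6 + 18 + 9 = 222.
Total exposure: 5 + 7 + 5 + 6 + 6 + 6 + 4 + 2.5 + 5.5 + 4 = 51 nights.
Conjugate update: add total count to the shape and total exposure to the rate, giving Gamma(257, 53).
Predictive mean over a 7-night window = T·E[λ|data] = 7·257/53 = 1799/53.

1799/53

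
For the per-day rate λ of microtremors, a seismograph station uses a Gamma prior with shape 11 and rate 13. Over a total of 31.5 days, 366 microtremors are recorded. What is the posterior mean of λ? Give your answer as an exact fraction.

754/89

Total count 366 over total exposure 31.5 days.
Gamma(α, β) with Poisson data over total exposure Σt gives posterior Gamma(α+Σx, β+Σt) = Gamma(377, 89/2).
Posterior mean = α'/β' = 377/(89/2) = 754/89.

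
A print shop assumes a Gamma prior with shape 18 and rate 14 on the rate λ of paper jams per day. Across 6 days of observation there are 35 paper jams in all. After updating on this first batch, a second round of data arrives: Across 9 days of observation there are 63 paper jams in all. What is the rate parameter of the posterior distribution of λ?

Total count 35 over total exposure 6 days.
After the first batch: Gamma(18 + 35, 14 + 6) = Gamma(53, 20).
Total count 63 over total exposure 9 days.
After the second batch: Gamma(53 + 63, 20 + 9) = Gamma(116, 29).

29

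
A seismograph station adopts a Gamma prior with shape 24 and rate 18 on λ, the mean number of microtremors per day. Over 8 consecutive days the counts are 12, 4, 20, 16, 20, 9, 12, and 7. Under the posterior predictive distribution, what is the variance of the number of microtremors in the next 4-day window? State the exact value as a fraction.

Total count: 12 + 4 + 20 + 16 + 20 + 9 + 12 + 7 = 100.
Total exposure: 8 days.
The Gamma prior is conjugate for the Poisson rate, so λ | data ~ Gamma(24+100, 18+8) = Gamma(124, 26).
The posterior predictive for a window of length T is Negative Binomial with variance T·α'·(β'+T)/β'² = 4·124·30/676 = 3720/169.

3720/169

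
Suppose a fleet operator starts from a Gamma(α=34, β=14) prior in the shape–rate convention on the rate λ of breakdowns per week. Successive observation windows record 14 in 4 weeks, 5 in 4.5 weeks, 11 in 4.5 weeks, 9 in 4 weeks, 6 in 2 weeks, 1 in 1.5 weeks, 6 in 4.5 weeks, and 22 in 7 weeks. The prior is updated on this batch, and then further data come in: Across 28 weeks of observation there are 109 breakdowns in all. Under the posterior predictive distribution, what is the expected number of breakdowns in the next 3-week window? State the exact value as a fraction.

651/74

Total count: 14 + 5 + 11 + 9 + 6 + 1 + 6 + 22 = 74.
Total exposure: 4 + 4.5 + 4.5 + 4 + 2 + 1.5 + 4.5 + 7 = 32 weeks.
After the first batch: Gamma(34 + 74, 14 + 32) = Gamma(108, 46).
Total count 109 over total exposure 28 weeks.
After the second batch: Gamma(108 + 109, 46 + 28) = Gamma(217, 74).
Predictive mean over a 3-week window = T·E[λ|data] = 3·217/74 = 651/74.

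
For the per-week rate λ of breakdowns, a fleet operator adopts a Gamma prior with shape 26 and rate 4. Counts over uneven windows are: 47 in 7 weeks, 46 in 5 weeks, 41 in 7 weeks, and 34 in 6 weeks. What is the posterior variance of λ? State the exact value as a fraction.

194/841

Total count: 47 + 46 + 41 + 34 = 168.
Total exposure: 7 + 5 + 7 + 6 = 25 weeks.
Gamma(α, β) with Poisson data over total exposure Σt gives posterior Gamma(α+Σx, β+Σt) = Gamma(194, 29).
Posterior variance = α'/β'² = 194/841.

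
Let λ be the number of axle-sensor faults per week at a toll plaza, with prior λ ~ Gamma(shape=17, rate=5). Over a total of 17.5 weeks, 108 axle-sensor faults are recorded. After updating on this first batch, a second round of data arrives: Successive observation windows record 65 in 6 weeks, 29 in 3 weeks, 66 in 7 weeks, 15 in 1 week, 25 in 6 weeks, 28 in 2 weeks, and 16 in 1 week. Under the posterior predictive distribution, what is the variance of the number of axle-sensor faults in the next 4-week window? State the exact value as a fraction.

Total count 108 over total exposure 17.5 weeks.
After the first batch: Gamma(17 + 108, 5 + 17.5) = Gamma(125, 45/2).
Total count: 65 + 29 + 66 + 15 + 25 + 28 + 16 = 244.
Total exposure: 6 + 3 + 7 + 1 + 6 + 2 + 1 = 26 weeks.
After the second batch: Gamma(125 + 244, 45/2 + 26) = Gamma(369, 97/2).
The posterior predictive for a window of length T is Negative Binomial with variance T·α'·(β'+T)/β'² = 4·369·(105/2)/(9409/4) = 309960/9409.

309960/9409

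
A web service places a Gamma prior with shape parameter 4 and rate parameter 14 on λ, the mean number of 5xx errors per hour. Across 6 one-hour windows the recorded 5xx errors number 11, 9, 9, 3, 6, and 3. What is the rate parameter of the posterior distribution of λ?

Total count: 11 + 9 + 9 + 3 + 6 + 3 = 41.
Total exposure: 6 hours.
Gamma(α, β) with Poisson data over total exposure Σt gives posterior Gamma(α+Σx, β+Σt) = Gamma(45, 20).

20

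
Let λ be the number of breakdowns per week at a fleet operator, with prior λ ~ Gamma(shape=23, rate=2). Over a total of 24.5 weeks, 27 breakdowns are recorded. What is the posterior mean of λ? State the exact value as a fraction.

Total count 27 over total exposure 24.5 weeks.
Conjugate update: add total count to the shape and total exposure to the rate, giving Gamma(50, 53/2).
Posterior mean = α'/β' = 50/(53/2) = 100/53.

100/53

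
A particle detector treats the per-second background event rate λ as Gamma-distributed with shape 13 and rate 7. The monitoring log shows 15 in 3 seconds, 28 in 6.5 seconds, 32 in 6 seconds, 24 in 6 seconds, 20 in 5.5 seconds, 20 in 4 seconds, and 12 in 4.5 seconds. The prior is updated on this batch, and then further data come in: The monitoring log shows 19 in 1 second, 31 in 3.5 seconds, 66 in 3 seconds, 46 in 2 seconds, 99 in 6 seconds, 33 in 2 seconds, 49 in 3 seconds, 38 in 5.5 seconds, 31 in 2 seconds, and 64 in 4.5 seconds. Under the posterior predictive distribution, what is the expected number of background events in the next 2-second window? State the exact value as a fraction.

Total count: 15 + 28 + 32 + 24 + 20 + 20 + 12 = 151.
Total exposure: 3 + 6.5 + 6 + 6 + 5.5 + 4 + 4.5 = 35.5 seconds.
After the first batch: Gamma(13 + 151, 7 + 35.5) = Gamma(164, 85/2).
Total count: 19 + 31 + 66 + 46 + 99 + 33 + 49 + 38 + 31 + 64 = 476.
Total exposure: 1 + 3.5 + 3 + 2 + 6 + 2 + 3 + 5.5 + 2 + 4.5 = 32.5 seconds.
After the second batch: Gamma(164 + 476, 85/2 + 32.5) = Gamma(640, 75).
Predictive mean over a 2-second window = T·E[λ|data] = 2·640/75 = 256/15.

256/15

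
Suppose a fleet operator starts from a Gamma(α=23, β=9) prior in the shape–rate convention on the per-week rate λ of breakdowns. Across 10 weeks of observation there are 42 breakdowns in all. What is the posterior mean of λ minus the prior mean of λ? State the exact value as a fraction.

148/171

Total count 42 over total exposure 10 weeks.
Gamma(α, β) with Poisson data over total exposure Σt gives posterior Gamma(α+Σx, β+Σt) = Gamma(65, 19).
Posterior mean = 65/19 = 65/19; prior mean = 23/9 = 23/9. Difference = 65/19 − 23/9 = 148/171.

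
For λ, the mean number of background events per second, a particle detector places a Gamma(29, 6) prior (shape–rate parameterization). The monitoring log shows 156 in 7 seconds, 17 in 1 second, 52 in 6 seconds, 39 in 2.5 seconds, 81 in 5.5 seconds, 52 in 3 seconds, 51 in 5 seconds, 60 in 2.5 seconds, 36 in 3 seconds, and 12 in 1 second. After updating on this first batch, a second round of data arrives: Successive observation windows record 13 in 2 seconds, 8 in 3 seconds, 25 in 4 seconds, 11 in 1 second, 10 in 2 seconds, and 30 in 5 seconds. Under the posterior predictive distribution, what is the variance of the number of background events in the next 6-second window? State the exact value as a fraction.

1072104/14161

Total count: 156 + 17 + 52 + 39 + 81 + 52 + 51 + 60 + 36 + 12 = 556.
Total exposure: 7 + 1 + 6 + 2.5 + 5.5 + 3 + 5 + 2.5 + 3 + 1 = 36.5 seconds.
After the first batch: Gamma(29 + 556, 6 + 36.5) = Gamma(585, 85/2).
Total count: 13 + 8 + 25 + 11 + 10 + 30 = 97.
Total exposure: 2 + 3 + 4 + 1 + 2 + 5 = 17 seconds.
After the second batch: Gamma(585 + 97, 85/2 + 17) = Gamma(682, 119/2).
The posterior predictive for a window of length T is Negative Binomial with variance T·α'·(β'+T)/β'² = 6·682·(131/2)/(14161/4) = 1072104/14161.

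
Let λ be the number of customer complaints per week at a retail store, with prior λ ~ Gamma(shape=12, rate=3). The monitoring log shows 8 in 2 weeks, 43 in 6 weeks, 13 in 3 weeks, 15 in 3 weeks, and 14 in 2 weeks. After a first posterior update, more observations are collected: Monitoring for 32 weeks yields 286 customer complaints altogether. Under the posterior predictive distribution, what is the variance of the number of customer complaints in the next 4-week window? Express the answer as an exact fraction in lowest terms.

Total count: 8 + 43 + 13 + 15 + 14 = 93.
Total exposure: 2 + 6 + 3 + 3 + 2 = 16 weeks.
After the first batch: Gamma(12 + 93, 3 + 16) = Gamma(105, 19).
Total count 286 over total exposure 32 weeks.
After the second batch: Gamma(105 + 286, 19 + 32) = Gamma(391, 51).
The posterior predictive for a window of length T is Negative Binomial with variance T·α'·(β'+T)/β'² = 4·391·55/2601 = 5060/153.

5060/153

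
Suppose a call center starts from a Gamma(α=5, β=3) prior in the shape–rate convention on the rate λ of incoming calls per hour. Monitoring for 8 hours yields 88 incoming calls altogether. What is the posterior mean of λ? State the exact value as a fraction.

Total count 88 over total exposure 8 hours.
Gamma(α, β) with Poisson data over total exposure Σt gives posterior Gamma(α+Σx, β+Σt) = Gamma(93, 11).
Posterior mean = α'/β' = 93/11.

93/11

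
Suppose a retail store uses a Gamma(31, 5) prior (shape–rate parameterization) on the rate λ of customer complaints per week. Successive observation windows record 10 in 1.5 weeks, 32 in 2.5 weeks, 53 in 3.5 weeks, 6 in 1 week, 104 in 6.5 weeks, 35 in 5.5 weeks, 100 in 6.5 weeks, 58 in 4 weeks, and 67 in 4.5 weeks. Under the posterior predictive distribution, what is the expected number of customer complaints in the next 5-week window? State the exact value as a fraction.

Total count: 10 + 32 + 53 + 6 + 104 + 35 + 100 + 58 + 67 = 465.
Total exposure: 1.5 + 2.5 + 3.5 + 1 + 6.5 + 5.5 + 6.5 + 4 + 4.5 = 35.5 weeks.
The Gamma prior is conjugate for the Poisson rate, so λ | data ~ Gamma(31+465, 5+35.5) = Gamma(496, 81/2).
Predictive mean over a 5-week window = T·E[λ|data] = 5·496/(81/2) = 4960/81.

4960/81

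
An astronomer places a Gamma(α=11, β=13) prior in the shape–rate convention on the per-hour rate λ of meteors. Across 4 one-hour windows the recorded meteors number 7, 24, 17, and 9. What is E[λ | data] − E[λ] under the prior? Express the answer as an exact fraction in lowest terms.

Total count: 7 + 24 + 17 + 9 = 57.
Total exposure: 4 hours.
By Gamma–Poisson conjugacy, the posterior is Gamma(α + Σx, β + Σt) = Gamma(11 + 57, 13 + 4) = Gamma(68, 17).
Posterior mean = 68/17 = 4; prior mean = 11/13 = 11/13. Difference = 4 − 11/13 = 41/13.

41/13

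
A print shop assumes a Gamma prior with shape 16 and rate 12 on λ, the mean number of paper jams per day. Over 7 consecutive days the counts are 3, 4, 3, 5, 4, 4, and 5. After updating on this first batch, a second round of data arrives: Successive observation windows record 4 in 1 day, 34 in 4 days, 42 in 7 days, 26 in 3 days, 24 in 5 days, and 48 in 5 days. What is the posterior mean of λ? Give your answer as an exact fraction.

111/22

Total count: 3 + 4 + 3 + 5 + 4 + 4 + 5 = 28.
Total exposure: 7 days.
After the first batch: Gamma(16 + 28, 12 + 7) = Gamma(44, 19).
Total count: 4 + 34 + 42 + 26 + 24 + 48 = 178.
Total exposure: 1 + 4 + 7 + 3 + 5 + 5 = 25 days.
After the second batch: Gamma(44 + 178, 19 + 25) = Gamma(222, 44).
Posterior mean = α'/β' = 222/44 = 111/22.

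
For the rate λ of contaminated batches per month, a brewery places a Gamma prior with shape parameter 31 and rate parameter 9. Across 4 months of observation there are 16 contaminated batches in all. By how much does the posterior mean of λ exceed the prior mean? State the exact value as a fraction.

20/117

Total count 16 over total exposure 4 months.
Posterior: α' = 31 + 16 = 47, β' = 9 + 4 = 13.
Posterior mean = 47/13 = 47/13; prior mean = 31/9 = 31/9. Difference = 47/13 − 31/9 = 20/117.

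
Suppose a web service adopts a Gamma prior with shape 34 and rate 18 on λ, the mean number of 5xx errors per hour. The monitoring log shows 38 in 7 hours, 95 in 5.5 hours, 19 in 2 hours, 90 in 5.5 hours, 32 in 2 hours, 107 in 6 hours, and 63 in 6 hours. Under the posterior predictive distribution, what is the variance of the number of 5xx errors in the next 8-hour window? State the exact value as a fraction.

14340/169

Total count: 38 + 95 + 19 + 90 + 32 + 107 + 63 = 444.
Total exposure: 7 + 5.5 + 2 + 5.5 + 2 + 6 + 6 = 34 hours.
Posterior: α' = 34 + 444 = 478, β' = 18 + 34 = 52.
The posterior predictive for a window of length T is Negative Binomial with variance T·α'·(β'+T)/β'² = 8·478·60/2704 = 14340/169.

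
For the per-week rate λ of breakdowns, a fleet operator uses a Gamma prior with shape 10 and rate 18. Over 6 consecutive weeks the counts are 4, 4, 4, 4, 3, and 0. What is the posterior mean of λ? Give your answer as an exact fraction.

29/24

Total count: 4 + 4 + 4 + 4 + 3 + 0 = 19.
Total exposure: 6 weeks.
The Gamma prior is conjugate for the Poisson rate, so λ | data ~ Gamma(10+19, 18+6) = Gamma(29, 24).
Posterior mean = α'/β' = 29/24.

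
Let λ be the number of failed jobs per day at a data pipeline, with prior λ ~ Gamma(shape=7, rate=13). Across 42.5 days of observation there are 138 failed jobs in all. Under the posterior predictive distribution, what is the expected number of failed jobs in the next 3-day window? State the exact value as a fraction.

Total count 138 over total exposure 42.5 days.
The Gamma prior is conjugate for the Poisson rate, so λ | data ~ Gamma(7+138, 13+42.5) = Gamma(145, 111/2).
Predictive mean over a 3-day window = T·E[λ|data] = 3·145/(111/2) = 290/37.

290/37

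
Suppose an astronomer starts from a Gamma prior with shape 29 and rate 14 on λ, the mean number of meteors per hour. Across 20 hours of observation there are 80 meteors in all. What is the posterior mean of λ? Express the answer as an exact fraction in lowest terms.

Total count 80 over total exposure 20 hours.
The Gamma prior is conjugate for the Poisson rate, so λ | data ~ Gamma(29+80, 14+20) = Gamma(109, 34).
Posterior mean = α'/β' = 109/34.

109/34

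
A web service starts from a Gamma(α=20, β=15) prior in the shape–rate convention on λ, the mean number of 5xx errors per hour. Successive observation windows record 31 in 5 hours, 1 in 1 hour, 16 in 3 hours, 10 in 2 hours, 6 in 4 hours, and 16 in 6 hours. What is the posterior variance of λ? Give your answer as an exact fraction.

Total count: 31 + 1 + 16 + 10 + 6 + 16 = 80.
Total exposure: 5 + 1 + 3 + 2 + 4 + 6 = 21 hours.
By Gamma–Poisson conjugacy, the posterior is Gamma(α + Σx, β + Σt) = Gamma(20 + 80, 15 + 21) = Gamma(100, 36).
Posterior variance = α'/β'² = 100/1296 = 25/324.

25/324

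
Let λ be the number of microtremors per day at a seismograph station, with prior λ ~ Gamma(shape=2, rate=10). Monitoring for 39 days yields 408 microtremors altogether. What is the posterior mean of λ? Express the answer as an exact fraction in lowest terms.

410/49

Total count 408 over total exposure 39 days.
By Gamma–Poisson conjugacy, the posterior is Gamma(α + Σx, β + Σt) = Gamma(2 + 408, 10 + 39) = Gamma(410, 49).
Posterior mean = α'/β' = 410/49.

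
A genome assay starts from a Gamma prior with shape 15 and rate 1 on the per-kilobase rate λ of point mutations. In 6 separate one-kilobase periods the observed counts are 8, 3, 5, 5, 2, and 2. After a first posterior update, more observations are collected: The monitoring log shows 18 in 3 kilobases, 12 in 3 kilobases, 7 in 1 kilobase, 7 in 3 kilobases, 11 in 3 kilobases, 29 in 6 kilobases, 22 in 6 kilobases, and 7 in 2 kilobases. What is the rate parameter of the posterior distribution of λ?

Total count: 8 + 3 + 5 + 5 + 2 + 2 = 25.
Total exposure: 6 kilobases.
After the first batch: Gamma(15 + 25, 1 + 6) = Gamma(40, 7).
Total count: 18 + 12 + 7 + 7 + 11 + 29 + 22 + 7 = 113.
Total exposure: 3 + 3 + 1 + 3 + 3 + 6 + 6 + 2 = 27 kilobases.
After the second batch: Gamma(40 + 113, 7 + 27) = Gamma(153, 34).

34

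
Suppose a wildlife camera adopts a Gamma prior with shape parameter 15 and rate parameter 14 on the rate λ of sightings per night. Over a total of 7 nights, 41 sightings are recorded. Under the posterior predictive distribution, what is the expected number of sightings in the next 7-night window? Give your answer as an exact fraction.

Total count 41 over total exposure 7 nights.
Gamma(α, β) with Poisson data over total exposure Σt gives posterior Gamma(α+Σx, β+Σt) = Gamma(56, 21).
Predictive mean over a 7-night window = T·E[λ|data] = 7·56/21 = 56/3.

56/3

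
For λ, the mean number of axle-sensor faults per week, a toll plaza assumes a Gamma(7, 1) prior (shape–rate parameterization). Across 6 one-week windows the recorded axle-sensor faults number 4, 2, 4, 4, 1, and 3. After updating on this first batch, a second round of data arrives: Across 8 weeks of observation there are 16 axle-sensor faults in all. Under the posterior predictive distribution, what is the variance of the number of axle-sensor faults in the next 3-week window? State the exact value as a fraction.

246/25

Total count: 4 + 2 + 4 + 4 + 1 + 3 = 18.
Total exposure: 6 weeks.
After the first batch: Gamma(7 + 18, 1 + 6) = Gamma(25, 7).
Total count 16 over total exposure 8 weeks.
After the second batch: Gamma(25 + 16, 7 + 8) = Gamma(41, 15).
The posterior predictive for a window of length T is Negative Binomial with variance T·α'·(β'+T)/β'² = 3·41·18/225 = 246/25.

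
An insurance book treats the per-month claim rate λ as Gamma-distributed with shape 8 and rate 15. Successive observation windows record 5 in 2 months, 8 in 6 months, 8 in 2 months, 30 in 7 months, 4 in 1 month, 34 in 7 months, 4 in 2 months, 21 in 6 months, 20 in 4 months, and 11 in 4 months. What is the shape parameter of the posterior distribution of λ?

153

Total count: 5 + 8 + 8 + 30 + 4 + 34 + 4 + 21 + 20 + 11 = 145.
Total exposure: 2 + 6 + 2 + 7 + 1 + 7 + 2 + 6 + 4 + 4 = 41 months.
By Gamma–Poisson conjugacy, the posterior is Gamma(α + Σx, β + Σt) = Gamma(8 + 145, 15 + 41) = Gamma(153, 56).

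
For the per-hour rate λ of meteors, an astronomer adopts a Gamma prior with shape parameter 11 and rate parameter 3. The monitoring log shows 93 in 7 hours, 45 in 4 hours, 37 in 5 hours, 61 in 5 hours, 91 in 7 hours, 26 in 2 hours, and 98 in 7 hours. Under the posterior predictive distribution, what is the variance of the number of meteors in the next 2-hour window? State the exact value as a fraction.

4851/200

Total count: 93 + 45 + 37 + 61 + 91 + 26 + 98 = 451.
Total exposure: 7 + 4 + 5 + 5 + 7 + 2 + 7 = 37 hours.
The Gamma prior is conjugate for the Poisson rate, so λ | data ~ Gamma(11+451, 3+37) = Gamma(462, 40).
The posterior predictive for a window of length T is Negative Binomial with variance T·α'·(β'+T)/β'² = 2·462·42/1600 = 4851/200.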